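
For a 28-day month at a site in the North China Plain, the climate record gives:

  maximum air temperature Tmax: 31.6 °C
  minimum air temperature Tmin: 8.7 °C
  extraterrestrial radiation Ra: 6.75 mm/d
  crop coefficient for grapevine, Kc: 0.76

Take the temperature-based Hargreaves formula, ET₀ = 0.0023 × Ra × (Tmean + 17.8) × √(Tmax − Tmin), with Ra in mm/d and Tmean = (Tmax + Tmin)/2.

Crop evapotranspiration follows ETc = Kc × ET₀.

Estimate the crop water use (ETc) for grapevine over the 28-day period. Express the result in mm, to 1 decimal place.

Tmean = (31.6 + 8.7)/2 = 20.15 °C
ET₀ = 0.0023 × 6.75 × (20.15 + 17.8) × √22.9 = 0.0023 × 6.75 × 37.95 × 4.7854 = 2.8194 mm/d
ETc = Kc × ET₀ = 0.76 × 2.8194 = 2.1427 mm/d
Over 28 days: 2.1427 × 28 = 59.996 mm

60.0 mm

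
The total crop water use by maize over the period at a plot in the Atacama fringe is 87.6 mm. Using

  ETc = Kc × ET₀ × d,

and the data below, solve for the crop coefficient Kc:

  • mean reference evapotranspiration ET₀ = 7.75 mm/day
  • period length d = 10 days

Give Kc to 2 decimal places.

1.13

ETc = Kc × ET₀ × d  ⇒  Kc = ETc / (ET₀ × d)
Kc = 87.6 / (7.75 × 10) = 87.6 / 77.50 = 1.1303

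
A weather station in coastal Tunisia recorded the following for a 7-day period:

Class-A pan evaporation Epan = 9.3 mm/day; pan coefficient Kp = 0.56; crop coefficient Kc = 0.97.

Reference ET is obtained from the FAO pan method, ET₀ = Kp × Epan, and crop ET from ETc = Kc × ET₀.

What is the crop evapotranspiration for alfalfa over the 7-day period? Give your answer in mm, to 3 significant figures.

35.4 mm

ET₀ = 0.56 × 9.3 = 5.2080 mm/d
ETc = Kc × ET₀ = 0.97 × 5.2080 = 5.0518 mm/d
Over 7 days: 5.0518 × 7 = 35.363 mm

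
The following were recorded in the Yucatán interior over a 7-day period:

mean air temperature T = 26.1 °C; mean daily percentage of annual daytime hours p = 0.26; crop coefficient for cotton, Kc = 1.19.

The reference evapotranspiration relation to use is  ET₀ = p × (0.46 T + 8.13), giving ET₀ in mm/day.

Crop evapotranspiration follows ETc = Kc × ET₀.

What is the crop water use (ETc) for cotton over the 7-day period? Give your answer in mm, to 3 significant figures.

43.6 mm

ET₀ = 0.26 × (0.46 × 26.1 + 8.13) = 0.26 × 20.136 = 5.2354 mm/d
ETc = Kc × ET₀ = 1.19 × 5.2354 = 6.2301 mm/d
Over 7 days: 6.2301 × 7 = 43.611 mm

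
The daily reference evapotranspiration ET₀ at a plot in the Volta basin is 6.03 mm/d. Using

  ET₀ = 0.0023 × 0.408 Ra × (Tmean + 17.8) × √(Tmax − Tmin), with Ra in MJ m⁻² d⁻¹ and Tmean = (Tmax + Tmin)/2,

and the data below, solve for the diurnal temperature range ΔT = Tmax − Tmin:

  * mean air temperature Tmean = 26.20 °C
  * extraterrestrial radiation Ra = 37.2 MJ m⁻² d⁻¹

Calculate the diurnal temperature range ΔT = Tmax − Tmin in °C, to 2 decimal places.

15.41 °C

√ΔT = ET₀ / [0.0023 × 0.408 × Ra × (Tmean+17.8)] = 6.03 / (0.0023 × 15.1776 × 44.00) = 3.9258
ΔT = 3.9258² = 15.412 °C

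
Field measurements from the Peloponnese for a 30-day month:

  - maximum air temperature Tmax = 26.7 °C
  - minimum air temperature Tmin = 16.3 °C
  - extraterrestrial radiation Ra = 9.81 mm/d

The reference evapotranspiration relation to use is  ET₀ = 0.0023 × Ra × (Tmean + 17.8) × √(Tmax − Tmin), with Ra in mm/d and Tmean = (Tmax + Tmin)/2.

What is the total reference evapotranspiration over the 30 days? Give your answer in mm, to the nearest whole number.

86 mm

Tmean = (26.7 + 16.3)/2 = 21.50 °C
ET₀ = 0.0023 × 9.81 × (21.50 + 17.8) × √10.4 = 0.0023 × 9.81 × 39.30 × 3.2249 = 2.8596 mm/d
Over 30 days: 2.8596 × 30 = 85.788 mm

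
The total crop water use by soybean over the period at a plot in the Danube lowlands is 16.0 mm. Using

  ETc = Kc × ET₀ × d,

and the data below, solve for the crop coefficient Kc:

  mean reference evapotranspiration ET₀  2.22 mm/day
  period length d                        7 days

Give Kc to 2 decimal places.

ETc = Kc × ET₀ × d  ⇒  Kc = ETc / (ET₀ × d)
Kc = 16.0 / (2.22 × 7) = 16.0 / 15.54 = 1.0296

1.03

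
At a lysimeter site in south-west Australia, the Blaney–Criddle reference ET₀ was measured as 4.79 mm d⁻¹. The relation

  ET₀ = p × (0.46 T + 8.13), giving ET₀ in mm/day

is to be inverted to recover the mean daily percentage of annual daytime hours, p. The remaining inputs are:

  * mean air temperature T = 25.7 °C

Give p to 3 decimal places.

p = ET₀ / (0.46 T + 8.13) = 4.79 / (0.46 × 25.7 + 8.13) = 4.79 / 19.952 = 0.2401

0.240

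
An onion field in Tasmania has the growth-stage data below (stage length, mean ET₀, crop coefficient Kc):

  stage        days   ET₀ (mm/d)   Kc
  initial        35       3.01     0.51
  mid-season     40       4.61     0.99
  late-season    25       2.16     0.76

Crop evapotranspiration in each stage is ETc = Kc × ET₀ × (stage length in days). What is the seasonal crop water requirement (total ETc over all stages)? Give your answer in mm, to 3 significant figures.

initial: 0.51 × 3.01 × 35 = 53.73 mm
mid-season: 0.99 × 4.61 × 40 = 182.56 mm
late-season: 0.76 × 2.16 × 25 = 41.04 mm
Seasonal total = 277.33 mm

277 mm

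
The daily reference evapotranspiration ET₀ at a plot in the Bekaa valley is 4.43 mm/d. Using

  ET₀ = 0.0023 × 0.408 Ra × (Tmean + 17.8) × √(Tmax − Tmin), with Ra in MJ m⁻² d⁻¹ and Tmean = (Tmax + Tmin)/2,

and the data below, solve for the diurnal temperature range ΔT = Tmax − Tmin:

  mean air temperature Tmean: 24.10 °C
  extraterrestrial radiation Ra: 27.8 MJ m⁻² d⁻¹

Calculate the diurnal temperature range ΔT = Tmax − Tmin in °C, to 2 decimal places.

16.43 °C

√ΔT = ET₀ / [0.0023 × 0.408 × Ra × (Tmean+17.8)] = 4.43 / (0.0023 × 11.3424 × 41.90) = 4.0528
ΔT = 4.0528² = 16.425 °C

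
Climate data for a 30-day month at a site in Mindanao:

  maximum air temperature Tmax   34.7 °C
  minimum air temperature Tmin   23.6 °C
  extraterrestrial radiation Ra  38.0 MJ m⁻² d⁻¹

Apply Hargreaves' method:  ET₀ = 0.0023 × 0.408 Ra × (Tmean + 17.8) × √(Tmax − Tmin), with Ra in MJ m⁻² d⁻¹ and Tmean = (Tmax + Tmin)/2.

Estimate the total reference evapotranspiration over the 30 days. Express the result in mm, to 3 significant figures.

Tmean = (34.7 + 23.6)/2 = 29.15 °C
0.408 Ra = 0.408 × 38.0 = 15.5040 mm/d equivalent
ET₀ = 0.0023 × 15.5040 × (29.15 + 17.8) × √11.1 = 0.0023 × 15.5040 × 46.95 × 3.3317 = 5.5779 mm/d
Over 30 days: 5.5779 × 30 = 167.337 mm

167 mm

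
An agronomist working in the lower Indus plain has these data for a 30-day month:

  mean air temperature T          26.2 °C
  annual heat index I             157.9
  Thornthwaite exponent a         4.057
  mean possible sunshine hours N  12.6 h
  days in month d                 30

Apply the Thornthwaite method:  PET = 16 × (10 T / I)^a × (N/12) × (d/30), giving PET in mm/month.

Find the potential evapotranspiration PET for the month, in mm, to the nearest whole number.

10T/I = 10 × 26.2 / 157.9 = 1.6593
(10T/I)^a = 1.6593^4.057 = 7.8025
Uncorrected PET = 16 × 7.8025 = 124.840 mm
Correction = (N/12)(d/30) = (12.6/12)(30/30) = 1.0500
PET = 124.840 × 1.0500 = 131.082 mm/month

131 mm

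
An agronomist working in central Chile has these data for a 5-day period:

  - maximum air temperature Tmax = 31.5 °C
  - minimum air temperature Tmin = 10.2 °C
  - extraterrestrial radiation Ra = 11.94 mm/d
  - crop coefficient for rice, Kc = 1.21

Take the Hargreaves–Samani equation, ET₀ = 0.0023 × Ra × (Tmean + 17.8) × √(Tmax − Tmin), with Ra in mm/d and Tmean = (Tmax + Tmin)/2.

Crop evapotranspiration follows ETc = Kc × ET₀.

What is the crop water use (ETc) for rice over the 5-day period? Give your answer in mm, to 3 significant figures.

Tmean = (31.5 + 10.2)/2 = 20.85 °C
ET₀ = 0.0023 × 11.94 × (20.85 + 17.8) × √21.3 = 0.0023 × 11.94 × 38.65 × 4.6152 = 4.8986 mm/d
ETc = Kc × ET₀ = 1.21 × 4.8986 = 5.9273 mm/d
Over 5 days: 5.9273 × 5 = 29.637 mm

29.6 mm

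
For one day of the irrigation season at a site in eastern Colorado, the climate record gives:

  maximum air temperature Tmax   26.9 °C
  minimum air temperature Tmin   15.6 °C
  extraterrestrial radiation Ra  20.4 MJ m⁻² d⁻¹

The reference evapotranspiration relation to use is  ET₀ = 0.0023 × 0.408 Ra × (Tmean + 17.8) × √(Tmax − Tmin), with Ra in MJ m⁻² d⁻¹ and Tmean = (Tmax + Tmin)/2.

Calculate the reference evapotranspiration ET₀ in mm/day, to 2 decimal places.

2.51 mm/day

Tmean = (26.9 + 15.6)/2 = 21.25 °C
0.408 Ra = 0.408 × 20.4 = 8.3232 mm/d equivalent
ET₀ = 0.0023 × 8.3232 × (21.25 + 17.8) × √11.3 = 0.0023 × 8.3232 × 39.05 × 3.3615 = 2.5129 mm/d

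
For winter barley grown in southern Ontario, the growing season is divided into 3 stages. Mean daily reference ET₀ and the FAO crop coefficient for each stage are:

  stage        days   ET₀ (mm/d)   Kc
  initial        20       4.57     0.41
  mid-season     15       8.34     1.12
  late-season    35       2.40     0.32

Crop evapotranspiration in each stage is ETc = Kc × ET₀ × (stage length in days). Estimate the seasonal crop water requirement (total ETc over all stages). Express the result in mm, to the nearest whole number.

204 mm

initial: 0.41 × 4.57 × 20 = 37.47 mm
mid-season: 1.12 × 8.34 × 15 = 140.11 mm
late-season: 0.32 × 2.40 × 35 = 26.88 mm
Seasonal total = 204.46 mm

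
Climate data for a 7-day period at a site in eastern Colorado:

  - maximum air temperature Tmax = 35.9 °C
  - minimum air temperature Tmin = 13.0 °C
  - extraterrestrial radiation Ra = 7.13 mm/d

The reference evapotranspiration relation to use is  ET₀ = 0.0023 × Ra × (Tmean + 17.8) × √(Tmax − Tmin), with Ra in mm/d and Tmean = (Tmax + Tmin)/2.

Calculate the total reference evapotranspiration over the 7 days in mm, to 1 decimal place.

Tmean = (35.9 + 13.0)/2 = 24.45 °C
ET₀ = 0.0023 × 7.13 × (24.45 + 17.8) × √22.9 = 0.0023 × 7.13 × 42.25 × 4.7854 = 3.3156 mm/d
Over 7 days: 3.3156 × 7 = 23.209 mm

23.2 mm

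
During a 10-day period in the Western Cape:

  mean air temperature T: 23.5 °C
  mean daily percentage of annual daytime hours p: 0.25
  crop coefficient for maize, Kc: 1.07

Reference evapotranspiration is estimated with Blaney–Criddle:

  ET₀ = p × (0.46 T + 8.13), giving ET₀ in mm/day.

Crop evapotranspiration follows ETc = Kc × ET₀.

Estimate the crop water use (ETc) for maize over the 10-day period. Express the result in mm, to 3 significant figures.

ET₀ = 0.25 × (0.46 × 23.5 + 8.13) = 0.25 × 18.940 = 4.7350 mm/d
ETc = Kc × ET₀ = 1.07 × 4.7350 = 5.0665 mm/d
Over 10 days: 5.0665 × 10 = 50.665 mm

50.7 mm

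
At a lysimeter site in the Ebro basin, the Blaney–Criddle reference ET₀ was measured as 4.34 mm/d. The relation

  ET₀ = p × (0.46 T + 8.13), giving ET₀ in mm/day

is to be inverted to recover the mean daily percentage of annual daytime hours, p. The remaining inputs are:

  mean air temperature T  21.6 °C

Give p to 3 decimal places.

0.240

p = ET₀ / (0.46 T + 8.13) = 4.34 / (0.46 × 21.6 + 8.13) = 4.34 / 18.066 = 0.2402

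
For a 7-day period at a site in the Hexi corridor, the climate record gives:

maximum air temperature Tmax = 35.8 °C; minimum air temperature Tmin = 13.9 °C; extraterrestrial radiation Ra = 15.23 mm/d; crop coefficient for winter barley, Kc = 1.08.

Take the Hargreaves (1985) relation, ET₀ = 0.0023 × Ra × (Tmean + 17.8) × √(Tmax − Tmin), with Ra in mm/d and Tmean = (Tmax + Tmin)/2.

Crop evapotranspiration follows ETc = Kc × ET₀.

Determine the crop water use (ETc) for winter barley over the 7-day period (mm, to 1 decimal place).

Tmean = (35.8 + 13.9)/2 = 24.85 °C
ET₀ = 0.0023 × 15.23 × (24.85 + 17.8) × √21.9 = 0.0023 × 15.23 × 42.65 × 4.6797 = 6.9914 mm/d
ETc = Kc × ET₀ = 1.08 × 6.9914 = 7.5507 mm/d
Over 7 days: 7.5507 × 7 = 52.855 mm

52.9 mm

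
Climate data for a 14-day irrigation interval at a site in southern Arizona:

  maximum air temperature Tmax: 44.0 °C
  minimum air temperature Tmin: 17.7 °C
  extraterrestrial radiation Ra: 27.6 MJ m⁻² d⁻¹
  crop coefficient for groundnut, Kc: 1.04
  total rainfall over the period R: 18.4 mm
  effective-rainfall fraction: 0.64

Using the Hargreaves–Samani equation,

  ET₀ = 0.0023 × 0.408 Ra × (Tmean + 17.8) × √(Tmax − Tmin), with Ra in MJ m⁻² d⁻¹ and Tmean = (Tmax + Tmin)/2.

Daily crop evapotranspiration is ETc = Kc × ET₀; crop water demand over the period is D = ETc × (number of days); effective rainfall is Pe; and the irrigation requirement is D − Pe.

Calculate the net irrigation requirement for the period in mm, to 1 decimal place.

Tmean = (44.0 + 17.7)/2 = 30.85 °C
0.408 Ra = 0.408 × 27.6 = 11.2608 mm/d equivalent
ET₀ = 0.0023 × 11.2608 × (30.85 + 17.8) × √26.3 = 0.0023 × 11.2608 × 48.65 × 5.1284 = 6.4619 mm/d
ETc = Kc × ET₀ = 1.04 × 6.4619 = 6.7204 mm/d
Crop demand D = ETc × 14 d = 6.7204 × 14 = 94.086 mm
Pe = 0.64 × 18.4 = 11.776 mm
D − Pe = 94.086 − 11.776 = 82.310 mm

82.3 mm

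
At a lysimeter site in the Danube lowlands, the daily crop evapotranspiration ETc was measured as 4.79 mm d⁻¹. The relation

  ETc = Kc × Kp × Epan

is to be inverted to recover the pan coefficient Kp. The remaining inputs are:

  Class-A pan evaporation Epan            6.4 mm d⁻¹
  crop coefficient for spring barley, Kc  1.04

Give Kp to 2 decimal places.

ETc = Kc × Kp × Epan  ⇒  Kp = ETc / (Kc × Epan)
Kp = 4.79 / (1.04 × 6.4) = 4.79 / 6.656 = 0.7197

0.72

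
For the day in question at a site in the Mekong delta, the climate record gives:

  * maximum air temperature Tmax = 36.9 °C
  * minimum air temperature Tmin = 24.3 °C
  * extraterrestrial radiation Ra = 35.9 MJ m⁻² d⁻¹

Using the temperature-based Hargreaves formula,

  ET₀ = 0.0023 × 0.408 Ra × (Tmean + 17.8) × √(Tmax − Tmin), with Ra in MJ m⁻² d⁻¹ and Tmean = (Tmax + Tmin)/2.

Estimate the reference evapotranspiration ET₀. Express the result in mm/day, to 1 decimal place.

5.8 mm/day

Tmean = (36.9 + 24.3)/2 = 30.60 °C
0.408 Ra = 0.408 × 35.9 = 14.6472 mm/d equivalent
ET₀ = 0.0023 × 14.6472 × (30.60 + 17.8) × √12.6 = 0.0023 × 14.6472 × 48.40 × 3.5496 = 5.7877 mm/d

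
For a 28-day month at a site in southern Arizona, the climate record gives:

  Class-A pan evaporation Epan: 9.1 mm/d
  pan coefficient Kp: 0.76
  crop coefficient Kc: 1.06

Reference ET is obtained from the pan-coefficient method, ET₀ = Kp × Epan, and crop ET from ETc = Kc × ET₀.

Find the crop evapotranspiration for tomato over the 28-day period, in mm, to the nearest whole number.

ET₀ = 0.76 × 9.1 = 6.9160 mm/d
ETc = Kc × ET₀ = 1.06 × 6.9160 = 7.3310 mm/d
Over 28 days: 7.3310 × 28 = 205.268 mm

205 mm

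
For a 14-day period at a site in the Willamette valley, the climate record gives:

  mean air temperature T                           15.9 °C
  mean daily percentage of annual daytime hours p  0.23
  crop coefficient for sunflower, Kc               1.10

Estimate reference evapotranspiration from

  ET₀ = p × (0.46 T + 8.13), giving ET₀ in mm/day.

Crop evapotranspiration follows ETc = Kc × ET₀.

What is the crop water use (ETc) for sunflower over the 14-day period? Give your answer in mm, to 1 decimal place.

54.7 mm

ET₀ = 0.23 × (0.46 × 15.9 + 8.13) = 0.23 × 15.444 = 3.5521 mm/d
ETc = Kc × ET₀ = 1.10 × 3.5521 = 3.9073 mm/d
Over 14 days: 3.9073 × 14 = 54.702 mm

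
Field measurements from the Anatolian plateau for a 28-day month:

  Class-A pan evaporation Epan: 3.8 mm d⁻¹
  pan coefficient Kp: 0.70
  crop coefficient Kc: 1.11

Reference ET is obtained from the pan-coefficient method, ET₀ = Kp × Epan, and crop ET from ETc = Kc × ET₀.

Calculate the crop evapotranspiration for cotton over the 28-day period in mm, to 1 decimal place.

82.7 mm

ET₀ = 0.70 × 3.8 = 2.6600 mm/d
ETc = Kc × ET₀ = 1.11 × 2.6600 = 2.9526 mm/d
Over 28 days: 2.9526 × 28 = 82.673 mm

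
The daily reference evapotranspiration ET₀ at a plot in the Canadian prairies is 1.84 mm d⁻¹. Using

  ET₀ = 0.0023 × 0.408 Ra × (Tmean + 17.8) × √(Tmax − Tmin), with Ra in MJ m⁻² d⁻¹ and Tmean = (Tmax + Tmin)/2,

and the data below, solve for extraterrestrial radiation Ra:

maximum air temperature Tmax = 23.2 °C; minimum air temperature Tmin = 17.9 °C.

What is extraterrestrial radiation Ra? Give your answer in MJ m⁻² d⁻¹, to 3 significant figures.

Tmean = (23.2+17.9)/2 = 20.55 °C; ΔT = 5.3
Ra = ET₀ / [0.0023 × 0.408 × (Tmean+17.8) × √ΔT]
   = 1.84 / (0.0023 × 0.408 × 38.35 × 2.3022) = 22.209 MJ m⁻² d⁻¹

22.2 MJ m⁻² d⁻¹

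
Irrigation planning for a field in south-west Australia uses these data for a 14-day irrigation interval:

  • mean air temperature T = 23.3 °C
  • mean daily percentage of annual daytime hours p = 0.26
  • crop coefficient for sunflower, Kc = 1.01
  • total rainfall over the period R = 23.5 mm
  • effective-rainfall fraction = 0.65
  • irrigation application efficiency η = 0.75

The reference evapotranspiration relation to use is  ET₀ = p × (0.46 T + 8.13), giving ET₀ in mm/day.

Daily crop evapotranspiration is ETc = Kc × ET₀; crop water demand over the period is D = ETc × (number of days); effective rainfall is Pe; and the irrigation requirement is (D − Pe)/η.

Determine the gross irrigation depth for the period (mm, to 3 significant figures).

72.0 mm

ET₀ = 0.26 × (0.46 × 23.3 + 8.13) = 0.26 × 18.848 = 4.9005 mm/d
ETc = Kc × ET₀ = 1.01 × 4.9005 = 4.9495 mm/d
Crop demand D = ETc × 14 d = 4.9495 × 14 = 69.293 mm
Pe = 0.65 × 23.5 = 15.275 mm
D − Pe = 69.293 − 15.275 = 54.018 mm
Gross irrigation = 54.018 / 0.75 = 72.024 mm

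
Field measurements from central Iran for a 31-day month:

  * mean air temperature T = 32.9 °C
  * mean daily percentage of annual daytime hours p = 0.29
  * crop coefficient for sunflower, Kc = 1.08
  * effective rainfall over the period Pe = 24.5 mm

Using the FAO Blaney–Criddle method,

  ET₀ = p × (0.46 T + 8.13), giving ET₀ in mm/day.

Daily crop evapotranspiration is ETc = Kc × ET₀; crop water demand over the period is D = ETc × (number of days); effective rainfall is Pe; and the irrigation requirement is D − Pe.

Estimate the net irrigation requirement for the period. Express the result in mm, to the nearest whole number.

ET₀ = 0.29 × (0.46 × 32.9 + 8.13) = 0.29 × 23.264 = 6.7466 mm/d
ETc = Kc × ET₀ = 1.08 × 6.7466 = 7.2863 mm/d
Crop demand D = ETc × 31 d = 7.2863 × 31 = 225.875 mm
D − Pe = 225.875 − 24.5 = 201.375 mm

201 mm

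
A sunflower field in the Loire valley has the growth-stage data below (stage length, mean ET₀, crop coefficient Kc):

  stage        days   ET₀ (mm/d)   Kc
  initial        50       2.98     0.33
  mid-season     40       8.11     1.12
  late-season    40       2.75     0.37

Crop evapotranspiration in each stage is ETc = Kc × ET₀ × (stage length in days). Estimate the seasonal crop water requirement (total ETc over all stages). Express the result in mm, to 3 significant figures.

453 mm

initial: 0.33 × 2.98 × 50 = 49.17 mm
mid-season: 1.12 × 8.11 × 40 = 363.33 mm
late-season: 0.37 × 2.75 × 40 = 40.70 mm
Seasonal total = 453.20 mm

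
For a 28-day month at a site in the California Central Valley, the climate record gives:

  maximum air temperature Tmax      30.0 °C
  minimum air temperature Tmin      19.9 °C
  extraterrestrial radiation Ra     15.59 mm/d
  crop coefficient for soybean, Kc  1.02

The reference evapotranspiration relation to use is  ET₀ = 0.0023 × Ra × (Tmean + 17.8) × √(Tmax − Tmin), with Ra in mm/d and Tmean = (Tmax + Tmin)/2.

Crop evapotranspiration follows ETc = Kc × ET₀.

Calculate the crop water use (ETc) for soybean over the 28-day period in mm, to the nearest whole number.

Tmean = (30.0 + 19.9)/2 = 24.95 °C
ET₀ = 0.0023 × 15.59 × (24.95 + 17.8) × √10.1 = 0.0023 × 15.59 × 42.75 × 3.1780 = 4.8715 mm/d
ETc = Kc × ET₀ = 1.02 × 4.8715 = 4.9689 mm/d
Over 28 days: 4.9689 × 28 = 139.129 mm

139 mm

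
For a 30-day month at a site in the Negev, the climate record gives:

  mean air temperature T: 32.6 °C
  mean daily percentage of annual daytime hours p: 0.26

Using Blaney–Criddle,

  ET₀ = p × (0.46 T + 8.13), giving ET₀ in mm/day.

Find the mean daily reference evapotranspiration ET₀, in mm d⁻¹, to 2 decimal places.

ET₀ = 0.26 × (0.46 × 32.6 + 8.13) = 0.26 × 23.126 = 6.0128 mm/d

6.01 mm d⁻¹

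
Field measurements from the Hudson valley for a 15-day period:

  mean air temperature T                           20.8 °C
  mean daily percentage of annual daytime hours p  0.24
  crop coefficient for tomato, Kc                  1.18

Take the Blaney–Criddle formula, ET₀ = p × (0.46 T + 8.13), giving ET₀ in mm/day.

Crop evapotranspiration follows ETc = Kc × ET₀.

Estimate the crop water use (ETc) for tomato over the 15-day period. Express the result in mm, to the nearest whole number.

ET₀ = 0.24 × (0.46 × 20.8 + 8.13) = 0.24 × 17.698 = 4.2475 mm/d
ETc = Kc × ET₀ = 1.18 × 4.2475 = 5.0121 mm/d
Over 15 days: 5.0121 × 15 = 75.182 mm

75 mm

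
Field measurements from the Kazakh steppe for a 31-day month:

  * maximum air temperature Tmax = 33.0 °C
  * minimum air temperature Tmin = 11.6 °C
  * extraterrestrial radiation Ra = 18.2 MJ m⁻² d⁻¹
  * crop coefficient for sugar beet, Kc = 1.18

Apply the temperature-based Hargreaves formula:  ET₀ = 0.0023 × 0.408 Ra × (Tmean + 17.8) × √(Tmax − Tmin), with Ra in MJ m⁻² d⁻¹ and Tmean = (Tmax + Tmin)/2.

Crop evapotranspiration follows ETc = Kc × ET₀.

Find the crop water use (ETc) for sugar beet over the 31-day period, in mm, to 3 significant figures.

Tmean = (33.0 + 11.6)/2 = 22.30 °C
0.408 Ra = 0.408 × 18.2 = 7.4256 mm/d equivalent
ET₀ = 0.0023 × 7.4256 × (22.30 + 17.8) × √21.4 = 0.0023 × 7.4256 × 40.10 × 4.6260 = 3.1682 mm/d
ETc = Kc × ET₀ = 1.18 × 3.1682 = 3.7385 mm/d
Over 31 days: 3.7385 × 31 = 115.894 mm

116 mm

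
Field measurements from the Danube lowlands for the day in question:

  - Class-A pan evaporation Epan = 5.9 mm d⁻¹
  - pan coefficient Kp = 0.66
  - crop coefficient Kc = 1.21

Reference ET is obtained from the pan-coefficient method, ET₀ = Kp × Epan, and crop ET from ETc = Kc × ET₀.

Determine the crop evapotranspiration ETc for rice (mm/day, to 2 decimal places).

4.71 mm/day

ET₀ = 0.66 × 5.9 = 3.8940 mm/d
ETc = Kc × ET₀ = 1.21 × 3.8940 = 4.7117 mm/d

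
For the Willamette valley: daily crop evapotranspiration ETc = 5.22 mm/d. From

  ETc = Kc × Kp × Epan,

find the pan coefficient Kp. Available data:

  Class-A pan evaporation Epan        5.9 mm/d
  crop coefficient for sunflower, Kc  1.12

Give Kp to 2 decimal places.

ETc = Kc × Kp × Epan  ⇒  Kp = ETc / (Kc × Epan)
Kp = 5.22 / (1.12 × 5.9) = 5.22 / 6.608 = 0.7900

0.79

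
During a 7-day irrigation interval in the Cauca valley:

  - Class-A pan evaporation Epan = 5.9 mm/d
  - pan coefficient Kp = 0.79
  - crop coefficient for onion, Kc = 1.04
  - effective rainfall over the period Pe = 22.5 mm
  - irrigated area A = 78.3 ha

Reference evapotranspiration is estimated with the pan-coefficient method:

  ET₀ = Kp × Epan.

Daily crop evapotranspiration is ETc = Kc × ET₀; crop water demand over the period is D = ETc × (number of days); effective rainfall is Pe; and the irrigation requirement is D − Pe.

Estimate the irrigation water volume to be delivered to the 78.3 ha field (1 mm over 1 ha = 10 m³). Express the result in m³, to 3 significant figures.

ET₀ = 0.79 × 5.9 = 4.6610 mm/d
ETc = Kc × ET₀ = 1.04 × 4.6610 = 4.8474 mm/d
Crop demand D = ETc × 7 d = 4.8474 × 7 = 33.932 mm
D − Pe = 33.932 − 22.5 = 11.432 mm
Volume = 11.432 mm × 78.3 ha × 10 = 8951.3 m³

8950 m³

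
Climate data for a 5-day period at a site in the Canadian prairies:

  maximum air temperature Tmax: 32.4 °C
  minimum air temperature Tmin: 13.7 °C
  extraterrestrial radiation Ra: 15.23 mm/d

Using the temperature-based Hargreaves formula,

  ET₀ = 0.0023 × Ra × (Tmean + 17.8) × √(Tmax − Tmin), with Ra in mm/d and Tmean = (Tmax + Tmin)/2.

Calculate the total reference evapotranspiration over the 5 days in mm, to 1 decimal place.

30.9 mm

Tmean = (32.4 + 13.7)/2 = 23.05 °C
ET₀ = 0.0023 × 15.23 × (23.05 + 17.8) × √18.7 = 0.0023 × 15.23 × 40.85 × 4.3243 = 6.1878 mm/d
Over 5 days: 6.1878 × 5 = 30.939 mm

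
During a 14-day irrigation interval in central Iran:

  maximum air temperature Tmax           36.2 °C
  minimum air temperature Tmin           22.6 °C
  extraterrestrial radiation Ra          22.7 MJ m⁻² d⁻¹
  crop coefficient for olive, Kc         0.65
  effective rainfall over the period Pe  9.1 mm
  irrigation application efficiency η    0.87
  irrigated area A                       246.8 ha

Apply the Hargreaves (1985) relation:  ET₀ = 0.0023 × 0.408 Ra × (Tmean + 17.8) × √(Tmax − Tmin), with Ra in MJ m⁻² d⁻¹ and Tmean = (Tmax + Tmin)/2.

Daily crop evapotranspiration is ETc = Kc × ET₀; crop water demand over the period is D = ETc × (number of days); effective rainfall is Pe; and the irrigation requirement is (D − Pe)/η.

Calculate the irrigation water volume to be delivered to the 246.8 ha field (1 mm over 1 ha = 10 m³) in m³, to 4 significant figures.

Tmean = (36.2 + 22.6)/2 = 29.40 °C
0.408 Ra = 0.408 × 22.7 = 9.2616 mm/d equivalent
ET₀ = 0.0023 × 9.2616 × (29.40 + 17.8) × √13.6 = 0.0023 × 9.2616 × 47.20 × 3.6878 = 3.7079 mm/d
ETc = Kc × ET₀ = 0.65 × 3.7079 = 2.4101 mm/d
Crop demand D = ETc × 14 d = 2.4101 × 14 = 33.741 mm
D − Pe = 33.741 − 9.1 = 24.641 mm
Gross irrigation = 24.641 / 0.87 = 28.323 mm
Volume = 28.323 mm × 246.8 ha × 10 = 69901.2 m³

69900 m³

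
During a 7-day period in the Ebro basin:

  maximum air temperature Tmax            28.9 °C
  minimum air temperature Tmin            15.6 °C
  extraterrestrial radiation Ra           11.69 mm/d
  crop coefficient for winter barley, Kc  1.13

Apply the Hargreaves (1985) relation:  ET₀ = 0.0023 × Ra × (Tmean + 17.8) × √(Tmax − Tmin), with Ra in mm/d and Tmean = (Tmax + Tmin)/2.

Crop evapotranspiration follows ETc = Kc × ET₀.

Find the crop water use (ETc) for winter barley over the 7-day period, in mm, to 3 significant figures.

31.1 mm

Tmean = (28.9 + 15.6)/2 = 22.25 °C
ET₀ = 0.0023 × 11.69 × (22.25 + 17.8) × √13.3 = 0.0023 × 11.69 × 40.05 × 3.6469 = 3.9271 mm/d
ETc = Kc × ET₀ = 1.13 × 3.9271 = 4.4376 mm/d
Over 7 days: 4.4376 × 7 = 31.063 mm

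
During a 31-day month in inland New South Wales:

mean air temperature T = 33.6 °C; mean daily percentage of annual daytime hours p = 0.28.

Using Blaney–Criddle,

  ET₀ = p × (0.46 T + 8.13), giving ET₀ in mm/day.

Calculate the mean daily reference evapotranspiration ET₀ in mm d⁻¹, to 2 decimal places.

6.60 mm d⁻¹

ET₀ = 0.28 × (0.46 × 33.6 + 8.13) = 0.28 × 23.586 = 6.6041 mm/d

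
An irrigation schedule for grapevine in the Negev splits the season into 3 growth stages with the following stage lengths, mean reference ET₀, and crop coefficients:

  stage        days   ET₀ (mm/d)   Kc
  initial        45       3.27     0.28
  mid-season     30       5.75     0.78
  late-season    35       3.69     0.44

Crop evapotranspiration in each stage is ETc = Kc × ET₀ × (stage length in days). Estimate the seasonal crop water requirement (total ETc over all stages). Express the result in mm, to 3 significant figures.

233 mm

initial: 0.28 × 3.27 × 45 = 41.20 mm
mid-season: 0.78 × 5.75 × 30 = 134.55 mm
late-season: 0.44 × 3.69 × 35 = 56.83 mm
Seasonal total = 232.58 mm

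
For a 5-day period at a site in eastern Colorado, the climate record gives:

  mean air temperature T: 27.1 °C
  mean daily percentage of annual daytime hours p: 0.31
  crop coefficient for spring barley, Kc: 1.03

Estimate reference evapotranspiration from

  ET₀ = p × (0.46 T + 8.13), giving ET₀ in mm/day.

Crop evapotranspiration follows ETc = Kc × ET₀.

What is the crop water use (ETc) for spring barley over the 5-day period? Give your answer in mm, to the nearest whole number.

33 mm

ET₀ = 0.31 × (0.46 × 27.1 + 8.13) = 0.31 × 20.596 = 6.3848 mm/d
ETc = Kc × ET₀ = 1.03 × 6.3848 = 6.5763 mm/d
Over 5 days: 6.5763 × 5 = 32.882 mm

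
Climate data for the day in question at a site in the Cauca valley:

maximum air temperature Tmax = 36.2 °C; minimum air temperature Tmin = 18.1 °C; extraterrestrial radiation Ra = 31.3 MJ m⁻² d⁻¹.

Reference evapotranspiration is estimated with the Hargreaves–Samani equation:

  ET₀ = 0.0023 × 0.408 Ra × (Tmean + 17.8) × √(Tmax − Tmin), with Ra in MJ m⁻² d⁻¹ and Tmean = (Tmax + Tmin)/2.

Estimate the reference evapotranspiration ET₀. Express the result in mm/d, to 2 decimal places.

5.62 mm/d

Tmean = (36.2 + 18.1)/2 = 27.15 °C
0.408 Ra = 0.408 × 31.3 = 12.7704 mm/d equivalent
ET₀ = 0.0023 × 12.7704 × (27.15 + 17.8) × √18.1 = 0.0023 × 12.7704 × 44.95 × 4.2544 = 5.6169 mm/d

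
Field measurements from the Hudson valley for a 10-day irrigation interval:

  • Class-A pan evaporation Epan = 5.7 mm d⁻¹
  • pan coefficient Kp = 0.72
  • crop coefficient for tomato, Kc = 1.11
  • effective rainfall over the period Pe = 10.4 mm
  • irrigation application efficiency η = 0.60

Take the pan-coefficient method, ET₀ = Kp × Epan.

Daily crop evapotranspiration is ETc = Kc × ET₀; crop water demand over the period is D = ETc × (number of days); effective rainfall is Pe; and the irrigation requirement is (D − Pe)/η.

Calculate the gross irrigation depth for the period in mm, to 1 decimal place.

58.6 mm

ET₀ = 0.72 × 5.7 = 4.1040 mm/d
ETc = Kc × ET₀ = 1.11 × 4.1040 = 4.5554 mm/d
Crop demand D = ETc × 10 d = 4.5554 × 10 = 45.554 mm
D − Pe = 45.554 − 10.4 = 35.154 mm
Gross irrigation = 35.154 / 0.60 = 58.590 mm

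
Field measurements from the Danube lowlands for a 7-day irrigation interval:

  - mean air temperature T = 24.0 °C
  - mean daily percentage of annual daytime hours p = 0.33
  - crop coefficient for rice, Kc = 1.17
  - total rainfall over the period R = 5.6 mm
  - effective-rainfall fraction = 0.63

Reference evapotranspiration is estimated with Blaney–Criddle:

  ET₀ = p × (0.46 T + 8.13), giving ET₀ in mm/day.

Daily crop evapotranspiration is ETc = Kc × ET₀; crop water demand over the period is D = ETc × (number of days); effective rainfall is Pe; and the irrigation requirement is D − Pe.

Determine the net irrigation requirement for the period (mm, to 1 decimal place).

ET₀ = 0.33 × (0.46 × 24.0 + 8.13) = 0.33 × 19.170 = 6.3261 mm/d
ETc = Kc × ET₀ = 1.17 × 6.3261 = 7.4015 mm/d
Crop demand D = ETc × 7 d = 7.4015 × 7 = 51.811 mm
Pe = 0.63 × 5.6 = 3.528 mm
D − Pe = 51.811 − 3.528 = 48.283 mm

48.3 mm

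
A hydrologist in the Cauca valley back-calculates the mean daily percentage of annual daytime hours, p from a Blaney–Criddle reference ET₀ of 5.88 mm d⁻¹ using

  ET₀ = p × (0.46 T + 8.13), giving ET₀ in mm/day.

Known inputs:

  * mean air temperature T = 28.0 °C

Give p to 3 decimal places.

p = ET₀ / (0.46 T + 8.13) = 5.88 / (0.46 × 28.0 + 8.13) = 5.88 / 21.010 = 0.2799

0.280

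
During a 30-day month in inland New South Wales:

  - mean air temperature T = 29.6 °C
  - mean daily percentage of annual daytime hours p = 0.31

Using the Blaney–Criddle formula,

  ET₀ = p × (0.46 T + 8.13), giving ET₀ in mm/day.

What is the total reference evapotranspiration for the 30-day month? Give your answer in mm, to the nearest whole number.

202 mm

ET₀ = 0.31 × (0.46 × 29.6 + 8.13) = 0.31 × 21.746 = 6.7413 mm/d
Monthly total = 6.7413 × 30 = 202.239 mm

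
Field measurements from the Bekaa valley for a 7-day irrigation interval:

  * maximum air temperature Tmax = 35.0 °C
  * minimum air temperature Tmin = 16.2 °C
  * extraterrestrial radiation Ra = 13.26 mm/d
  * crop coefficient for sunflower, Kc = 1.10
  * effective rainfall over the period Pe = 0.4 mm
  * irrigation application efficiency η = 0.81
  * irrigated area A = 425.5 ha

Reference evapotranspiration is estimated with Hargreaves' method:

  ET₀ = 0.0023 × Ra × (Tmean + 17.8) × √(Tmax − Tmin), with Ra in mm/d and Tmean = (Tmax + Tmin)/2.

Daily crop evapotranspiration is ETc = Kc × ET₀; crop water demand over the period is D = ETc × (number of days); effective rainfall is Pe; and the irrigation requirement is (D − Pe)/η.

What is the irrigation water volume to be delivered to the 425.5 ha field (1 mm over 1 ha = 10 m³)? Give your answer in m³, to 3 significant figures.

230000 m³

Tmean = (35.0 + 16.2)/2 = 25.60 °C
ET₀ = 0.0023 × 13.26 × (25.60 + 17.8) × √18.8 = 0.0023 × 13.26 × 43.40 × 4.3359 = 5.7391 mm/d
ETc = Kc × ET₀ = 1.10 × 5.7391 = 6.3130 mm/d
Crop demand D = ETc × 7 d = 6.3130 × 7 = 44.191 mm
D − Pe = 44.191 − 0.4 = 43.791 mm
Gross irrigation = 43.791 / 0.81 = 54.063 mm
Volume = 54.063 mm × 425.5 ha × 10 = 230038.1 m³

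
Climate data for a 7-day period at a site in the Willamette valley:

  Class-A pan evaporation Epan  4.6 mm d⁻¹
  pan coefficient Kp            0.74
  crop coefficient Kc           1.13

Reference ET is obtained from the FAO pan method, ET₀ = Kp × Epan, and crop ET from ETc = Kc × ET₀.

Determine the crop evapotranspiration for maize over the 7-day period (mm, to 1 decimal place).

ET₀ = 0.74 × 4.6 = 3.4040 mm/d
ETc = Kc × ET₀ = 1.13 × 3.4040 = 3.8465 mm/d
Over 7 days: 3.8465 × 7 = 26.926 mm

26.9 mm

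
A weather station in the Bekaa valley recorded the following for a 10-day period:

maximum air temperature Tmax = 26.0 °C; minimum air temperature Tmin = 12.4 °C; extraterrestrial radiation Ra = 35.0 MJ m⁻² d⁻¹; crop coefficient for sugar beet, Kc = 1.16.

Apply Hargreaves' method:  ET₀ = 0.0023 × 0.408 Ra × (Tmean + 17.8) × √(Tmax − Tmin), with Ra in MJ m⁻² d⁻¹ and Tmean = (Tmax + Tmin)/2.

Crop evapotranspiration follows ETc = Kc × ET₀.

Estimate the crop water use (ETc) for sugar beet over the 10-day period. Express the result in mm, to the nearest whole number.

52 mm

Tmean = (26.0 + 12.4)/2 = 19.20 °C
0.408 Ra = 0.408 × 35.0 = 14.2800 mm/d equivalent
ET₀ = 0.0023 × 14.2800 × (19.20 + 17.8) × √13.6 = 0.0023 × 14.2800 × 37.00 × 3.6878 = 4.4815 mm/d
ETc = Kc × ET₀ = 1.16 × 4.4815 = 5.1985 mm/d
Over 10 days: 5.1985 × 10 = 51.985 mm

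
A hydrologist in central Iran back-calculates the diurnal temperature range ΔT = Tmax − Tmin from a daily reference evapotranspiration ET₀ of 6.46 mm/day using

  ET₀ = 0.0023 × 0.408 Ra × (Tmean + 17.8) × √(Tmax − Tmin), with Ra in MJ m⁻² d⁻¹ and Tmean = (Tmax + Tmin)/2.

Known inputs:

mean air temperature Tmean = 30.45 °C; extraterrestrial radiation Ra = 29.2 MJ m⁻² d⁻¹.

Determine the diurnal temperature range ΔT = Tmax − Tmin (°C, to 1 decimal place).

23.9 °C

√ΔT = ET₀ / [0.0023 × 0.408 × Ra × (Tmean+17.8)] = 6.46 / (0.0023 × 11.9136 × 48.25) = 4.8861
ΔT = 4.8861² = 23.874 °C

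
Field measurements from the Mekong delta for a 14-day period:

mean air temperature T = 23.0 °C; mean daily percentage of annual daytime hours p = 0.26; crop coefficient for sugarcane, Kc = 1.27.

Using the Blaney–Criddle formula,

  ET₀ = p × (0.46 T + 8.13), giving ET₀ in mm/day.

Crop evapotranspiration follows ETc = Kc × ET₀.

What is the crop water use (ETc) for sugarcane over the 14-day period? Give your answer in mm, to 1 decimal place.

ET₀ = 0.26 × (0.46 × 23.0 + 8.13) = 0.26 × 18.710 = 4.8646 mm/d
ETc = Kc × ET₀ = 1.27 × 4.8646 = 6.1780 mm/d
Over 14 days: 6.1780 × 14 = 86.492 mm

86.5 mm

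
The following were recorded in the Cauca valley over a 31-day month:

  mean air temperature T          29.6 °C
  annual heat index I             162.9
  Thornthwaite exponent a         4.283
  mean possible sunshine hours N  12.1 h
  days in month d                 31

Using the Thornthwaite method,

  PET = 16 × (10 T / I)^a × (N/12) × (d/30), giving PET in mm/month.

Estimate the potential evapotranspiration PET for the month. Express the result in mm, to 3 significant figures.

10T/I = 10 × 29.6 / 162.9 = 1.8171
(10T/I)^a = 1.8171^4.283 = 12.9098
Uncorrected PET = 16 × 12.9098 = 206.557 mm
Correction = (N/12)(d/30) = (12.1/12)(31/30) = 1.0419
PET = 206.557 × 1.0419 = 215.212 mm/month

215 mm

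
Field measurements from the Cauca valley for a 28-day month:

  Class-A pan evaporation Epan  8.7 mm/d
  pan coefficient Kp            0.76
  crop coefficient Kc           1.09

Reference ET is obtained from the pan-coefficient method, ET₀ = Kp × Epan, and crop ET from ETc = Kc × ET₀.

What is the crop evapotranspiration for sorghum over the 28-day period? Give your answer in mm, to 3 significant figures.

ET₀ = 0.76 × 8.7 = 6.6120 mm/d
ETc = Kc × ET₀ = 1.09 × 6.6120 = 7.2071 mm/d
Over 28 days: 7.2071 × 28 = 201.799 mm

202 mm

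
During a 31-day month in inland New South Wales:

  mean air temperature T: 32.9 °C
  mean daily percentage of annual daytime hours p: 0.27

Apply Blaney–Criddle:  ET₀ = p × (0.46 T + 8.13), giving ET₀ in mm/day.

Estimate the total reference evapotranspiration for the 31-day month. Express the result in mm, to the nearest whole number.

ET₀ = 0.27 × (0.46 × 32.9 + 8.13) = 0.27 × 23.264 = 6.2813 mm/d
Monthly total = 6.2813 × 31 = 194.720 mm

195 mm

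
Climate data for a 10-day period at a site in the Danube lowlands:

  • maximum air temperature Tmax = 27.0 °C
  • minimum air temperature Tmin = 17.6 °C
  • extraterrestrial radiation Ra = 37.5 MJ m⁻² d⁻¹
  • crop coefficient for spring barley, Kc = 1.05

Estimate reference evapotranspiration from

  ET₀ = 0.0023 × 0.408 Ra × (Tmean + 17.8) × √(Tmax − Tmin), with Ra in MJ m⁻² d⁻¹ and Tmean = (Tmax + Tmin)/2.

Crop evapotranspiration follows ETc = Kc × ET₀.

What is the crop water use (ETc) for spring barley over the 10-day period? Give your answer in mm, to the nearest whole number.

45 mm

Tmean = (27.0 + 17.6)/2 = 22.30 °C
0.408 Ra = 0.408 × 37.5 = 15.3000 mm/d equivalent
ET₀ = 0.0023 × 15.3000 × (22.30 + 17.8) × √9.4 = 0.0023 × 15.3000 × 40.10 × 3.0659 = 4.3263 mm/d
ETc = Kc × ET₀ = 1.05 × 4.3263 = 4.5426 mm/d
Over 10 days: 4.5426 × 10 = 45.426 mm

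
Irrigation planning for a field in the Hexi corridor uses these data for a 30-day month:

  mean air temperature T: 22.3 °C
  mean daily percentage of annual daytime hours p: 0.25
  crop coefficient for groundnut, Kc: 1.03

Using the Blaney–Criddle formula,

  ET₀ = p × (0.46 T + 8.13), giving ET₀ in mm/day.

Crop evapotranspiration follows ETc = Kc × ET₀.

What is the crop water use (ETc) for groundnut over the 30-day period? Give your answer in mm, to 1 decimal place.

ET₀ = 0.25 × (0.46 × 22.3 + 8.13) = 0.25 × 18.388 = 4.5970 mm/d
ETc = Kc × ET₀ = 1.03 × 4.5970 = 4.7349 mm/d
Over 30 days: 4.7349 × 30 = 142.047 mm

142.0 mm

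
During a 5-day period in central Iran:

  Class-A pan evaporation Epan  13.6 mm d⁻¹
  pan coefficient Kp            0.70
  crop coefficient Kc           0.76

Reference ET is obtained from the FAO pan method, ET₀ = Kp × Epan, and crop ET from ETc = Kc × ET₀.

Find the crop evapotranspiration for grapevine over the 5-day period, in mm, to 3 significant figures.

ET₀ = 0.70 × 13.6 = 9.5200 mm/d
ETc = Kc × ET₀ = 0.76 × 9.5200 = 7.2352 mm/d
Over 5 days: 7.2352 × 5 = 36.176 mm

36.2 mm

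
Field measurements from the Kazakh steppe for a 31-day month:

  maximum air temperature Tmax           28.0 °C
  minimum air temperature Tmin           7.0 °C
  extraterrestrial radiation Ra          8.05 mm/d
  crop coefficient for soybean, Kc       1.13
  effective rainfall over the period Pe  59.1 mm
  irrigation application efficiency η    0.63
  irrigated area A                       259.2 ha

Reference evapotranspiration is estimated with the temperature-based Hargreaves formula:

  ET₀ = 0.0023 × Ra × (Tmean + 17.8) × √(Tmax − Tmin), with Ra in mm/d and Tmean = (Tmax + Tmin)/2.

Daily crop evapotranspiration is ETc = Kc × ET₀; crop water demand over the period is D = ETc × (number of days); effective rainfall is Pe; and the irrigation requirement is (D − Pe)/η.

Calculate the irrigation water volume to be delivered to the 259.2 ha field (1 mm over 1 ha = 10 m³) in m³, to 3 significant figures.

189000 m³

Tmean = (28.0 + 7.0)/2 = 17.50 °C
ET₀ = 0.0023 × 8.05 × (17.50 + 17.8) × √21.0 = 0.0023 × 8.05 × 35.30 × 4.5826 = 2.9951 mm/d
ETc = Kc × ET₀ = 1.13 × 2.9951 = 3.3845 mm/d
Crop demand D = ETc × 31 d = 3.3845 × 31 = 104.920 mm
D − Pe = 104.920 − 59.1 = 45.820 mm
Gross irrigation = 45.820 / 0.63 = 72.730 mm
Volume = 72.730 mm × 259.2 ha × 10 = 188516.2 m³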